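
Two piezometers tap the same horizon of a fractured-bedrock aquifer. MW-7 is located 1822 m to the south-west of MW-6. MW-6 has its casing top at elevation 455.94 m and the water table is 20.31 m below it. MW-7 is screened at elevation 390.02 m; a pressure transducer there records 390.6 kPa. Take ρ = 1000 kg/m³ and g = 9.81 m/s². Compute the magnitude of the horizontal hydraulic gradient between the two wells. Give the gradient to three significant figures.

Total head at MW-6: h = 455.94 − 20.31 = 435.63 m.
Pressure head at MW-7: ψ = P/(ρg) = 390.6×1000 / (1000 × 9.81) = 39.82 m.
Total head at MW-7: h = z + ψ = 390.02 + 39.82 = 429.84 m.
Head difference: h(MW-6) − h(MW-7) = 435.63 − 429.84 = 5.79 m.
Hydraulic gradient: i = |Δh| / L = 5.79 / 1822 = 0.00318.

i ≈ 0.00318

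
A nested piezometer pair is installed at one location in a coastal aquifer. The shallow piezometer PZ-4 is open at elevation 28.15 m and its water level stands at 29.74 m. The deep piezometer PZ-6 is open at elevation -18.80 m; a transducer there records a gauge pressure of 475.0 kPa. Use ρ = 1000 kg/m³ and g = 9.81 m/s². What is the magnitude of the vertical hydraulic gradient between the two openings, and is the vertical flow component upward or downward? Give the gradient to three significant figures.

|i_v| ≈ 0.00256; vertical flow is downward

Total head at PZ-4: h = 29.74 m (water level in the standpipe).
Pressure head at PZ-6: ψ = P/(ρg) = 475.0×1000 / (1000 × 9.81) = 48.42 m.
Total head at PZ-6: h = z + ψ = -18.80 + 48.42 = 29.62 m.
Δh = h(PZ-4) − h(PZ-6) = 29.74 − 29.62 = 0.12 m.
Vertical separation Δz = 28.15 − (-18.80) = 46.95 m.
|i_v| = |Δh| / Δz = 0.12 / 46.95 = 0.00256.
Head is higher in the shallow piezometer, so vertical flow is downward (recharge condition).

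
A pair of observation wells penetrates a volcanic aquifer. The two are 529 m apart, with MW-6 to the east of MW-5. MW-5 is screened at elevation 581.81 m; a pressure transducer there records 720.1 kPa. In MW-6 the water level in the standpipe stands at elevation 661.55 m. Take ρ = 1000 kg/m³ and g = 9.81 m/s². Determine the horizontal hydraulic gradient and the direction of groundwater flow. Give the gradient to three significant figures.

Pressure head at MW-5: ψ = P/(ρg) = 720.1×1000 / (1000 × 9.81) = 73.40 m.
Total head at MW-5: h = z + ψ = 581.81 + 73.40 = 655.21 m.
Total head at MW-6: h = 661.55 m (water level in the piezometer is the total head).
Head difference: h(MW-5) − h(MW-6) = 655.21 − 661.55 = -6.34 m.
Hydraulic gradient: i = |Δh| / L = 6.34 / 529 = 0.0120.
Flow is from higher to lower head: from MW-6 toward MW-5, i.e. toward the west.

i ≈ 0.0120; groundwater flows toward the west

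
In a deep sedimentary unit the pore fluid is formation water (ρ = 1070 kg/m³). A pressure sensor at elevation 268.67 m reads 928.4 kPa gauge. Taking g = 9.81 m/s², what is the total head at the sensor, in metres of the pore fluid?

h ≈ 357.12 m

ψ = P/(ρg) = 928.4×1000 / (1070 × 9.81) = 88.45 m.
h = z + ψ = 268.67 + 88.45 = 357.12 m.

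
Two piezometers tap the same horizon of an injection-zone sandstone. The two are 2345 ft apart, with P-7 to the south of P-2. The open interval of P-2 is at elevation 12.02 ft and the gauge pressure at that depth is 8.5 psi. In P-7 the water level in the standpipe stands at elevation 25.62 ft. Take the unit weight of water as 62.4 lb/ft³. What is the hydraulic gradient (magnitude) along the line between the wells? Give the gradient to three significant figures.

Pressure head at P-2: ψ = 144·P/γ = 144 × 8.5 / 62.4 = 19.62 ft.
Total head at P-2: h = z + ψ = 12.02 + 19.62 = 31.64 ft.
Total head at P-7: h = 25.62 ft (water level in the piezometer is the total head).
Head difference: h(P-2) − h(P-7) = 31.64 − 25.62 = 6.02 ft.
Hydraulic gradient: i = |Δh| / L = 6.02 / 2345 = 0.00257.

i ≈ 0.00257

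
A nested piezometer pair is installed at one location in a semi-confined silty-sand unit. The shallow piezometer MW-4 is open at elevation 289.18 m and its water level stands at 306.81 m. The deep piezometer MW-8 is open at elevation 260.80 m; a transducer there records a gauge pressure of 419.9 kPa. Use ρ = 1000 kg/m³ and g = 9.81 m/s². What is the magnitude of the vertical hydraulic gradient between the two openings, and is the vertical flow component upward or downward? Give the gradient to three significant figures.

Total head at MW-4: h = 306.81 m (water level in the standpipe).
Pressure head at MW-8: ψ = P/(ρg) = 419.9×1000 / (1000 × 9.81) = 42.80 m.
Total head at MW-8: h = z + ψ = 260.80 + 42.80 = 303.60 m.
Δh = h(MW-4) − h(MW-8) = 306.81 − 303.60 = 3.21 m.
Vertical separation Δz = 289.18 − 260.80 = 28.38 m.
|i_v| = |Δh| / Δz = 3.21 / 28.38 = 0.113.
Head is higher in the shallow piezometer, so vertical flow is downward (recharge condition).

|i_v| ≈ 0.113; vertical flow is downward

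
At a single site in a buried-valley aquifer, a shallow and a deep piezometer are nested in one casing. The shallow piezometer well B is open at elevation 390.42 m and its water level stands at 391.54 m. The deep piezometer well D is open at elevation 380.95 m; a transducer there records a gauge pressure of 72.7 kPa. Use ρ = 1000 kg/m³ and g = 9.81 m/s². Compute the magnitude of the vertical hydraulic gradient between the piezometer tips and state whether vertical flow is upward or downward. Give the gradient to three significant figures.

|i_v| ≈ 0.336; vertical flow is downward

Total head at well B: h = 391.54 m (water level in the standpipe).
Pressure head at well D: ψ = P/(ρg) = 72.7×1000 / (1000 × 9.81) = 7.41 m.
Total head at well D: h = z + ψ = 380.95 + 7.41 = 388.36 m.
Δh = h(well B) − h(well D) = 391.54 − 388.36 = 3.18 m.
Vertical separation Δz = 390.42 − 380.95 = 9.47 m.
|i_v| = |Δh| / Δz = 3.18 / 9.47 = 0.336.
Head is higher in the shallow piezometer, so vertical flow is downward (recharge condition).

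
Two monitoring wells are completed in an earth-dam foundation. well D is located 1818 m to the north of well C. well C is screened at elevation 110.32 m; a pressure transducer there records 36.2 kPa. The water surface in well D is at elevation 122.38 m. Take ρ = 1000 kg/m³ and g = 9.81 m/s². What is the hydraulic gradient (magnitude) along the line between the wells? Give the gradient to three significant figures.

Pressure head at well C: ψ = P/(ρg) = 36.2×1000 / (1000 × 9.81) = 3.69 m.
Total head at well C: h = z + ψ = 110.32 + 3.69 = 114.01 m.
Total head at well D: h = 122.38 m (water level in the piezometer is the total head).
Head difference: h(well C) − h(well D) = 114.01 − 122.38 = -8.37 m.
Hydraulic gradient: i = |Δh| / L = 8.37 / 1818 = 0.00460.

i ≈ 0.00460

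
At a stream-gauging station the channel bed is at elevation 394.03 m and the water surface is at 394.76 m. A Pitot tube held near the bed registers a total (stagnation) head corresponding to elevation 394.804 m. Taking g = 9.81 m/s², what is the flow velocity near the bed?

v ≈ 0.929 m/s

Near the bed, under hydrostatic conditions, the piezometric head (z + ψ) equals the free-surface elevation, 394.76 m.
Velocity head = total − piezometric = 394.804 − 394.76 = 0.044 m.
v = √(2g·h_v) = √(2 × 9.81 × 0.044) = 0.929 m/s.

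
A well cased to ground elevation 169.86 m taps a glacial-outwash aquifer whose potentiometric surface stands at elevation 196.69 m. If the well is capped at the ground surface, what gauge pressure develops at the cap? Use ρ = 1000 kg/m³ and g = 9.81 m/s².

Head above the cap: Δh = 196.69 − 169.86 = 26.83 m.
P = ρgΔh = 1000 × 9.81 × 26.83 = 263202 Pa ≈ 263 kPa.

P ≈ 263 kPa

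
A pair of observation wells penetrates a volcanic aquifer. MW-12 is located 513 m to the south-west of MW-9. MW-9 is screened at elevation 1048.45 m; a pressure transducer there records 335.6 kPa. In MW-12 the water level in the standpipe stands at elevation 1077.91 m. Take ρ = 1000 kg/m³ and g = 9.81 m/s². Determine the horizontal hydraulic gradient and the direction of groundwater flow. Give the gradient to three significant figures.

Pressure head at MW-9: ψ = P/(ρg) = 335.6×1000 / (1000 × 9.81) = 34.21 m.
Total head at MW-9: h = z + ψ = 1048.45 + 34.21 = 1082.66 m.
Total head at MW-12: h = 1077.91 m (water level in the piezometer is the total head).
Head difference: h(MW-9) − h(MW-12) = 1082.66 − 1077.91 = 4.75 m.
Hydraulic gradient: i = |Δh| / L = 4.75 / 513 = 0.00926.
Flow is from higher to lower head: from MW-9 toward MW-12, i.e. toward the south-west.

i ≈ 0.00926; groundwater flows toward the south-west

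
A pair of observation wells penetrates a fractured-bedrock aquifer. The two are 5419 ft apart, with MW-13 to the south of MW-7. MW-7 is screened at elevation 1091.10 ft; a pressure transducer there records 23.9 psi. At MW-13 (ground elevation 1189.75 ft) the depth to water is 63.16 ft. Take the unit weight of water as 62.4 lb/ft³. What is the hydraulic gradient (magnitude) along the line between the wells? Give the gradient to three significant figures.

i ≈ 0.00363

Pressure head at MW-7: ψ = 144·P/γ = 144 × 23.9 / 62.4 = 55.15 ft.
Total head at MW-7: h = z + ψ = 1091.10 + 55.15 = 1146.25 ft.
Total head at MW-13: h = 1189.75 − 63.16 = 1126.59 ft.
Head difference: h(MW-7) − h(MW-13) = 1146.25 − 1126.59 = 19.66 ft.
Hydraulic gradient: i = |Δh| / L = 19.66 / 5419 = 0.00363.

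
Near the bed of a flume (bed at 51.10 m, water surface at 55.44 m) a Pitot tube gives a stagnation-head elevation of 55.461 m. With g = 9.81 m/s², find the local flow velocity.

Near the bed, under hydrostatic conditions, the piezometric head (z + ψ) equals the free-surface elevation, 55.44 m.
Velocity head = total − piezometric = 55.461 − 55.44 = 0.021 m.
v = √(2g·h_v) = √(2 × 9.81 × 0.021) = 0.642 m/s.

v ≈ 0.642 m/s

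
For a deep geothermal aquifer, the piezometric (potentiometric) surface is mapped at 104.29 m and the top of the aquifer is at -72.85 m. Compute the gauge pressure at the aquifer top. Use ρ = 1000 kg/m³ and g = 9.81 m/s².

P ≈ 1740 kPa

Pressure head at the aquifer top: ψ = h − z = 104.29 − (-72.85) = 177.14 m.
P = ρgψ = 1000 × 9.81 × 177.14 = 1737743 Pa ≈ 1740 kPa.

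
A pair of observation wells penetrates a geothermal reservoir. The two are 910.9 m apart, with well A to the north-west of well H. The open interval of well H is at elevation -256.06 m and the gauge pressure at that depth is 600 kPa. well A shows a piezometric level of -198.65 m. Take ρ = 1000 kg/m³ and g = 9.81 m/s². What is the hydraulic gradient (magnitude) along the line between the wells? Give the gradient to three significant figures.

Pressure head at well H: ψ = P/(ρg) = 600×1000 / (1000 × 9.81) = 61.16 m.
Total head at well H: h = z + ψ = -256.06 + 61.16 = -194.90 m.
Total head at well A: h = -198.65 m (water level in the piezometer is the total head).
Head difference: h(well H) − h(well A) = -194.90 − (-198.65) = 3.75 m.
Hydraulic gradient: i = |Δh| / L = 3.75 / 910.9 = 0.00412.

i ≈ 0.00412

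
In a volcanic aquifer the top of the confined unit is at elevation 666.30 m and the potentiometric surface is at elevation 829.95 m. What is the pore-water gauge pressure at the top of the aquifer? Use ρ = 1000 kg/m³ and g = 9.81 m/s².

P ≈ 1610 kPa

Pressure head at the aquifer top: ψ = h − z = 829.95 − 666.30 = 163.65 m.
P = ρgψ = 1000 × 9.81 × 163.65 = 1605407 Pa ≈ 1610 kPa.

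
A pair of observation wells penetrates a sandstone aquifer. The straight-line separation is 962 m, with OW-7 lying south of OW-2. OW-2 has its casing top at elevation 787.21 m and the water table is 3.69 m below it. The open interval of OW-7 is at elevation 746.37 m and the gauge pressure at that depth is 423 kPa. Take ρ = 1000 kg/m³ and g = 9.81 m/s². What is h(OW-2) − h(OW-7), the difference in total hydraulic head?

Δh ≈ -5.97 m

Total head at OW-2: h = 787.21 − 3.69 = 783.52 m.
Pressure head at OW-7: ψ = P/(ρg) = 423×1000 / (1000 × 9.81) = 43.12 m.
Total head at OW-7: h = z + ψ = 746.37 + 43.12 = 789.49 m.
Head difference: h(OW-2) − h(OW-7) = 783.52 − 789.49 = -5.97 m.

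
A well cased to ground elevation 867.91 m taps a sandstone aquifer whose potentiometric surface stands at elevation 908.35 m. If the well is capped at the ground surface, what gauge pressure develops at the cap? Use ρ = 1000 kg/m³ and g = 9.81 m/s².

Head above the cap: Δh = 908.35 − 867.91 = 40.44 m.
P = ρgΔh = 1000 × 9.81 × 40.44 = 396716 Pa ≈ 397 kPa.

P ≈ 397 kPa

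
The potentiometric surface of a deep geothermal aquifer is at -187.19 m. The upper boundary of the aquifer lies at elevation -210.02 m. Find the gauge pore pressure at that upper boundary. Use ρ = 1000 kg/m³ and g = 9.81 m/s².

Pressure head at the aquifer top: ψ = h − z = -187.19 − (-210.02) = 22.83 m.
P = ρgψ = 1000 × 9.81 × 22.83 = 223962 Pa ≈ 224 kPa.

P ≈ 224 kPa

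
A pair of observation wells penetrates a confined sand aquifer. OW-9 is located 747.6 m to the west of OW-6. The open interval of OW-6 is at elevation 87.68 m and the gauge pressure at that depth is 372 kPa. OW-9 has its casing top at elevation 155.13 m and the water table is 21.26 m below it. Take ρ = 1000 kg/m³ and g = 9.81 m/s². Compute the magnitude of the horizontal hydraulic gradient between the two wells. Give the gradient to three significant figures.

Pressure head at OW-6: ψ = P/(ρg) = 372×1000 / (1000 × 9.81) = 37.92 m.
Total head at OW-6: h = z + ψ = 87.68 + 37.92 = 125.60 m.
Total head at OW-9: h = 155.13 − 21.26 = 133.87 m.
Head difference: h(OW-6) − h(OW-9) = 125.60 − 133.87 = -8.27 m.
Hydraulic gradient: i = |Δh| / L = 8.27 / 747.6 = 0.0111.

i ≈ 0.0111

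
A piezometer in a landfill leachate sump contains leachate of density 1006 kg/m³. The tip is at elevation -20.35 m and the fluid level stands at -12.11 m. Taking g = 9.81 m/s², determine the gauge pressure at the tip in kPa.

Pressure head ψ = h − z = -12.11 − (-20.35) = 8.24 m.
P = ρgψ = 1006 × 9.81 × 8.24 = 81319 Pa ≈ 81.3 kPa.

P ≈ 81.3 kPa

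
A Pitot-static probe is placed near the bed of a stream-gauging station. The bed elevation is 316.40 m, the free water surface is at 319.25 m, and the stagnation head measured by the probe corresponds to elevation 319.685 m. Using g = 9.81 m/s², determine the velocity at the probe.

Near the bed, under hydrostatic conditions, the piezometric head (z + ψ) equals the free-surface elevation, 319.25 m.
Velocity head = total − piezometric = 319.685 − 319.25 = 0.435 m.
v = √(2g·h_v) = √(2 × 9.81 × 0.435) = 2.92 m/s.

v ≈ 2.92 m/s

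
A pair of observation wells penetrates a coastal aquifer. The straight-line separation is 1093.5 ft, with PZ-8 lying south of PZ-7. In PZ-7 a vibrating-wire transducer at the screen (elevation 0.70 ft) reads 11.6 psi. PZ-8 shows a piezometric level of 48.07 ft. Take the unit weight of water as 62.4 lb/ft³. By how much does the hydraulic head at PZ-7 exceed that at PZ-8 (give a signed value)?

Δh ≈ -20.60 ft

Pressure head at PZ-7: ψ = 144·P/γ = 144 × 11.6 / 62.4 = 26.77 ft.
Total head at PZ-7: h = z + ψ = 0.70 + 26.77 = 27.47 ft.
Total head at PZ-8: h = 48.07 ft (water level in the piezometer is the total head).
Head difference: h(PZ-7) − h(PZ-8) = 27.47 − 48.07 = -20.60 ft.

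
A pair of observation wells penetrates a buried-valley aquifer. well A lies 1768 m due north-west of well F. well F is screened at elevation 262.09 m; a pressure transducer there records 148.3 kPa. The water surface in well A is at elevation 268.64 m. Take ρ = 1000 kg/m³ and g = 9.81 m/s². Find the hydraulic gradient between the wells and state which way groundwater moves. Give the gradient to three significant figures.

i ≈ 0.00485; groundwater flows toward the north-west

Pressure head at well F: ψ = P/(ρg) = 148.3×1000 / (1000 × 9.81) = 15.12 m.
Total head at well F: h = z + ψ = 262.09 + 15.12 = 277.21 m.
Total head at well A: h = 268.64 m (water level in the piezometer is the total head).
Head difference: h(well F) − h(well A) = 277.21 − 268.64 = 8.57 m.
Hydraulic gradient: i = |Δh| / L = 8.57 / 1768 = 0.00485.
Flow is from higher to lower head: from well F toward well A, i.e. toward the north-west.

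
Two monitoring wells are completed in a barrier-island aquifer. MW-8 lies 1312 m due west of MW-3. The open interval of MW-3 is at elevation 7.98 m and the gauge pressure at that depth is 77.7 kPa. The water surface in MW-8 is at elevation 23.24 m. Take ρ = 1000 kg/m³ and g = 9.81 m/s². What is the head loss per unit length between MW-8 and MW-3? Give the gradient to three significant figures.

i ≈ 0.00559 m/m

Pressure head at MW-3: ψ = P/(ρg) = 77.7×1000 / (1000 × 9.81) = 7.92 m.
Total head at MW-3: h = z + ψ = 7.98 + 7.92 = 15.90 m.
Total head at MW-8: h = 23.24 m (water level in the piezometer is the total head).
Head difference: h(MW-3) − h(MW-8) = 15.90 − 23.24 = -7.34 m.
Hydraulic gradient: i = |Δh| / L = 7.34 / 1312 = 0.00559.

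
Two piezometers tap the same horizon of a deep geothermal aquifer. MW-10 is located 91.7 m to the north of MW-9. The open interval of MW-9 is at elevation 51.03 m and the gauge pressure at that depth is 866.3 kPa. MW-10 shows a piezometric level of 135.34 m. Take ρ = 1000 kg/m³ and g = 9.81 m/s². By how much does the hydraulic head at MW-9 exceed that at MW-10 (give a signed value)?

Δh ≈ 4.00 m

Pressure head at MW-9: ψ = P/(ρg) = 866.3×1000 / (1000 × 9.81) = 88.31 m.
Total head at MW-9: h = z + ψ = 51.03 + 88.31 = 139.34 m.
Total head at MW-10: h = 135.34 m (water level in the piezometer is the total head).
Head difference: h(MW-9) − h(MW-10) = 139.34 − 135.34 = 4.00 m.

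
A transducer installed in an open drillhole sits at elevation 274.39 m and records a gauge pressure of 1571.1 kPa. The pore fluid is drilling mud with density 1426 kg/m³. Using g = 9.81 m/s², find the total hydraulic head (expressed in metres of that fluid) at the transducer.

ψ = P/(ρg) = 1571.1×1000 / (1426 × 9.81) = 112.31 m.
h = z + ψ = 274.39 + 112.31 = 386.70 m.

h ≈ 386.70 m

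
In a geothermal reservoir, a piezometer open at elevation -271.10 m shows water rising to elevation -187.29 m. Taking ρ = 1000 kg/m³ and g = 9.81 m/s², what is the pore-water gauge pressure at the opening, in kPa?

P ≈ 822 kPa

Pressure head ψ = h − z = -187.29 − (-271.10) = 83.81 m.
P = ρgψ = 1000 × 9.81 × 83.81 = 822176 Pa ≈ 822 kPa.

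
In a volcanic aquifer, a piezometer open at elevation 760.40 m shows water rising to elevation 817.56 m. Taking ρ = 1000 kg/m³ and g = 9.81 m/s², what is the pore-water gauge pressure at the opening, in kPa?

Pressure head ψ = h − z = 817.56 − 760.40 = 57.16 m.
P = ρgψ = 1000 × 9.81 × 57.16 = 560740 Pa ≈ 561 kPa.

P ≈ 561 kPa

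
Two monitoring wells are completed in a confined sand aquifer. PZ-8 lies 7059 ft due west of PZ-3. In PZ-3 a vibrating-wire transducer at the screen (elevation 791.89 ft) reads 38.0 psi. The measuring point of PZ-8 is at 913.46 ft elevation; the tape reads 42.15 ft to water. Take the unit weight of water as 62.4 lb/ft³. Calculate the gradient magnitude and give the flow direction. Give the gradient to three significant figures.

i ≈ 0.00117; groundwater flows toward the west

Pressure head at PZ-3: ψ = 144·P/γ = 144 × 38.0 / 62.4 = 87.69 ft.
Total head at PZ-3: h = z + ψ = 791.89 + 87.69 = 879.58 ft.
Total head at PZ-8: h = 913.46 − 42.15 = 871.31 ft.
Head difference: h(PZ-3) − h(PZ-8) = 879.58 − 871.31 = 8.27 ft.
Hydraulic gradient: i = |Δh| / L = 8.27 / 7059 = 0.00117.
Flow is from higher to lower head: from PZ-3 toward PZ-8, i.e. toward the west.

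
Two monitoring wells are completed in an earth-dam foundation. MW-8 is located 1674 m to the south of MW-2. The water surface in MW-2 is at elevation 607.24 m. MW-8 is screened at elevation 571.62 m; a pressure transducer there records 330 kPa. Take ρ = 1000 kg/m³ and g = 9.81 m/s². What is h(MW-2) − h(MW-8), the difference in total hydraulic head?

Total head at MW-2: h = 607.24 m (water level in the piezometer is the total head).
Pressure head at MW-8: ψ = P/(ρg) = 330×1000 / (1000 × 9.81) = 33.64 m.
Total head at MW-8: h = z + ψ = 571.62 + 33.64 = 605.26 m.
Head difference: h(MW-2) − h(MW-8) = 607.24 − 605.26 = 1.98 m.

Δh ≈ 1.98 m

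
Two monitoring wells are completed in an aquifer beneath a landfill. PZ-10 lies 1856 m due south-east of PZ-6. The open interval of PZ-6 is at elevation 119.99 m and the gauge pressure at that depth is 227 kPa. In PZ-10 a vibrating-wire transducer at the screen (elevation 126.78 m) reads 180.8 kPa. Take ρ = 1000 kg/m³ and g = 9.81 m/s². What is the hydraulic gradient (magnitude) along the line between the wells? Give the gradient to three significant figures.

Pressure head at PZ-6: ψ = P/(ρg) = 227×1000 / (1000 × 9.81) = 23.14 m.
Total head at PZ-6: h = z + ψ = 119.99 + 23.14 = 143.13 m.
Pressure head at PZ-10: ψ = P/(ρg) = 180.8×1000 / (1000 × 9.81) = 18.43 m.
Total head at PZ-10: h = z + ψ = 126.78 + 18.43 = 145.21 m.
Head difference: h(PZ-6) − h(PZ-10) = 143.13 − 145.21 = -2.08 m.
Hydraulic gradient: i = |Δh| / L = 2.08 / 1856 = 0.00112.

i ≈ 0.00112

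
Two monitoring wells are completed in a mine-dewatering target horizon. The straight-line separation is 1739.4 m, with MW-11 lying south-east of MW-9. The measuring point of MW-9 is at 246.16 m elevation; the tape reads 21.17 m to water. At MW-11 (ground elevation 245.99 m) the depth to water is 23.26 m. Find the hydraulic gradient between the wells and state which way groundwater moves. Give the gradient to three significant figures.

Total head at MW-9: h = 246.16 − 21.17 = 224.99 m.
Total head at MW-11: h = 245.99 − 23.26 = 222.73 m.
Head difference: h(MW-9) − h(MW-11) = 224.99 − 222.73 = 2.26 m.
Hydraulic gradient: i = |Δh| / L = 2.26 / 1739.4 = 0.00130.
Flow is from higher to lower head: from MW-9 toward MW-11, i.e. toward the south-east.

i ≈ 0.00130; groundwater flows toward the south-east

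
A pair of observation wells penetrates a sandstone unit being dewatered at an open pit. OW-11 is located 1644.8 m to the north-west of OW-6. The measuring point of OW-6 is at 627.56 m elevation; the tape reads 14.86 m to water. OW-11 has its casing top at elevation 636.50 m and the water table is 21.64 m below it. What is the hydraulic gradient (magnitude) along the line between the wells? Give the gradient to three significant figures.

Total head at OW-6: h = 627.56 − 14.86 = 612.70 m.
Total head at OW-11: h = 636.50 − 21.64 = 614.86 m.
Head difference: h(OW-6) − h(OW-11) = 612.70 − 614.86 = -2.16 m.
Hydraulic gradient: i = |Δh| / L = 2.16 / 1644.8 = 0.00131.

i ≈ 0.00131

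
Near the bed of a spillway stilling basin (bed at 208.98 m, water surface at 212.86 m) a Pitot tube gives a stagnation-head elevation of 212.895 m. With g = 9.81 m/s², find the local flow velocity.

v ≈ 0.829 m/s

Near the bed, under hydrostatic conditions, the piezometric head (z + ψ) equals the free-surface elevation, 212.86 m.
Velocity head = total − piezometric = 212.895 − 212.86 = 0.035 m.
v = √(2g·h_v) = √(2 × 9.81 × 0.035) = 0.829 m/s.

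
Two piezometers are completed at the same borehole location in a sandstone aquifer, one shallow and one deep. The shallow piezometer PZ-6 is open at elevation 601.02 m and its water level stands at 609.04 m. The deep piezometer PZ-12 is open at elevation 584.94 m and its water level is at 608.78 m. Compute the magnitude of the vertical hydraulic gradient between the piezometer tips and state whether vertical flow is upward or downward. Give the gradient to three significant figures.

|i_v| ≈ 0.0162; vertical flow is downward

Total head at PZ-6: h = 609.04 m (water level in the standpipe).
Total head at PZ-12: h = 608.78 m.
Δh = h(PZ-6) − h(PZ-12) = 609.04 − 608.78 = 0.26 m.
Vertical separation Δz = 601.02 − 584.94 = 16.08 m.
|i_v| = |Δh| / Δz = 0.26 / 16.08 = 0.0162.
Head is higher in the shallow piezometer, so vertical flow is downward (recharge condition).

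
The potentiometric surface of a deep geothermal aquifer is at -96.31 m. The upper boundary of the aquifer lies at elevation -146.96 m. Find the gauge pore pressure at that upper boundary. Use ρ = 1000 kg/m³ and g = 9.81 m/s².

P ≈ 497 kPa

Pressure head at the aquifer top: ψ = h − z = -96.31 − (-146.96) = 50.65 m.
P = ρgψ = 1000 × 9.81 × 50.65 = 496877 Pa ≈ 497 kPa.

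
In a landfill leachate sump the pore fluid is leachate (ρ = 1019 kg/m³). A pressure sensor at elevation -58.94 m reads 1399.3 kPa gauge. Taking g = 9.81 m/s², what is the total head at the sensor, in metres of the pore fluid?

ψ = P/(ρg) = 1399.3×1000 / (1019 × 9.81) = 139.98 m.
h = z + ψ = -58.94 + 139.98 = 81.04 m.

h ≈ 81.04 m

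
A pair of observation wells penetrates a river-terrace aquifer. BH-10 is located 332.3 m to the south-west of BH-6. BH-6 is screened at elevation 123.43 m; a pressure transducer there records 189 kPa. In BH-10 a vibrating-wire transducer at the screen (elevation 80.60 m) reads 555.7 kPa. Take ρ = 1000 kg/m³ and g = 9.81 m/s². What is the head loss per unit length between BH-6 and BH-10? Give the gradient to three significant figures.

i ≈ 0.0164 m/m

Pressure head at BH-6: ψ = P/(ρg) = 189×1000 / (1000 × 9.81) = 19.27 m.
Total head at BH-6: h = z + ψ = 123.43 + 19.27 = 142.70 m.
Pressure head at BH-10: ψ = P/(ρg) = 555.7×1000 / (1000 × 9.81) = 56.65 m.
Total head at BH-10: h = z + ψ = 80.60 + 56.65 = 137.25 m.
Head difference: h(BH-6) − h(BH-10) = 142.70 − 137.25 = 5.45 m.
Hydraulic gradient: i = |Δh| / L = 5.45 / 332.3 = 0.0164.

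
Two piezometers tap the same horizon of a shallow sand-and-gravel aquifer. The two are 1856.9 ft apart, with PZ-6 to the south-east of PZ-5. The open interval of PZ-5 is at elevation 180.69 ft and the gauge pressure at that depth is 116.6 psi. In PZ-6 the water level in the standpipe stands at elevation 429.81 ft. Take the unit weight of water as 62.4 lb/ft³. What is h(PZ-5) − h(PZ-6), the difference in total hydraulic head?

Δh ≈ 19.96 ft

Pressure head at PZ-5: ψ = 144·P/γ = 144 × 116.6 / 62.4 = 269.08 ft.
Total head at PZ-5: h = z + ψ = 180.69 + 269.08 = 449.77 ft.
Total head at PZ-6: h = 429.81 ft (water level in the piezometer is the total head).
Head difference: h(PZ-5) − h(PZ-6) = 449.77 − 429.81 = 19.96 ft.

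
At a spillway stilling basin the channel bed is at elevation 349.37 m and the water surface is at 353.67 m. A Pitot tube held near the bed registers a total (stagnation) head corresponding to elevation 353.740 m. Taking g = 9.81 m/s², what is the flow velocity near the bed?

Near the bed, under hydrostatic conditions, the piezometric head (z + ψ) equals the free-surface elevation, 353.67 m.
Velocity head = total − piezometric = 353.740 − 353.67 = 0.070 m.
v = √(2g·h_v) = √(2 × 9.81 × 0.070) = 1.17 m/s.

v ≈ 1.17 m/s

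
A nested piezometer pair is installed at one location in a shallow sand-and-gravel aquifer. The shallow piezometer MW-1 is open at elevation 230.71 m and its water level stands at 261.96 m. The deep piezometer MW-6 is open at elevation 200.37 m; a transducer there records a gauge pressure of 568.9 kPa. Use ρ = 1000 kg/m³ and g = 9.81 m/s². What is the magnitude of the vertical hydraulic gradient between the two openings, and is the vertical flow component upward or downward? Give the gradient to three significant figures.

|i_v| ≈ 0.119; vertical flow is downward

Total head at MW-1: h = 261.96 m (water level in the standpipe).
Pressure head at MW-6: ψ = P/(ρg) = 568.9×1000 / (1000 × 9.81) = 57.99 m.
Total head at MW-6: h = z + ψ = 200.37 + 57.99 = 258.36 m.
Δh = h(MW-1) − h(MW-6) = 261.96 − 258.36 = 3.60 m.
Vertical separation Δz = 230.71 − 200.37 = 30.34 m.
|i_v| = |Δh| / Δz = 3.60 / 30.34 = 0.119.
Head is higher in the shallow piezometer, so vertical flow is downward (recharge condition).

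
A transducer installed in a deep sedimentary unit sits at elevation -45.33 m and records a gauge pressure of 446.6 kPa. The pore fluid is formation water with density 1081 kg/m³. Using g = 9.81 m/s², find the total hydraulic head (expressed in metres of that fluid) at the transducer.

ψ = P/(ρg) = 446.6×1000 / (1081 × 9.81) = 42.11 m.
h = z + ψ = -45.33 + 42.11 = -3.22 m.

h ≈ -3.22 m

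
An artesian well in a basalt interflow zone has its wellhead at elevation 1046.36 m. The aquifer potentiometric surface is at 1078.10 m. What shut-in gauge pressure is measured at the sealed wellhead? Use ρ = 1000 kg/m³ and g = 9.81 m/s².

Head above the cap: Δh = 1078.10 − 1046.36 = 31.74 m.
P = ρgΔh = 1000 × 9.81 × 31.74 = 311369 Pa ≈ 311 kPa.

P ≈ 311 kPa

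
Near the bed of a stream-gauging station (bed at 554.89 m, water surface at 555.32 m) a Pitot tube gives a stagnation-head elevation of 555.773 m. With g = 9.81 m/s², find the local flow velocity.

Near the bed, under hydrostatic conditions, the piezometric head (z + ψ) equals the free-surface elevation, 555.32 m.
Velocity head = total − piezometric = 555.773 − 555.32 = 0.453 m.
v = √(2g·h_v) = √(2 × 9.81 × 0.453) = 2.98 m/s.

v ≈ 2.98 m/s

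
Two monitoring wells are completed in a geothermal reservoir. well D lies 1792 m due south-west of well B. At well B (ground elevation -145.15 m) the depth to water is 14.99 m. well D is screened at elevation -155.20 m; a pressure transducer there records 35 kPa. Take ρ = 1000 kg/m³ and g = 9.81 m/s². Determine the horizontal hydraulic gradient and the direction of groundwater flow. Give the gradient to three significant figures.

i ≈ 0.00475; groundwater flows toward the north-east

Total head at well B: h = -145.15 − 14.99 = -160.14 m.
Pressure head at well D: ψ = P/(ρg) = 35×1000 / (1000 × 9.81) = 3.57 m.
Total head at well D: h = z + ψ = -155.20 + 3.57 = -151.63 m.
Head difference: h(well B) − h(well D) = -160.14 − (-151.63) = -8.51 m.
Hydraulic gradient: i = |Δh| / L = 8.51 / 1792 = 0.00475.
Flow is from higher to lower head: from well D toward well B, i.e. toward the north-east.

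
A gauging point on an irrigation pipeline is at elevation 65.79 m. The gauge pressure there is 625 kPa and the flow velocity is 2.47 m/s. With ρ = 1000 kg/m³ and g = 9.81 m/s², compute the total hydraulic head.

Pressure head ψ = P/(ρg) = 625×1000 / (1000 × 9.81) = 63.71 m.
Velocity head = v²/(2g) = 2.47² / (2 × 9.81) = 0.311 m.
h = z + ψ + v²/(2g) = 65.79 + 63.71 + 0.311 = 129.81 m.

h ≈ 129.81 m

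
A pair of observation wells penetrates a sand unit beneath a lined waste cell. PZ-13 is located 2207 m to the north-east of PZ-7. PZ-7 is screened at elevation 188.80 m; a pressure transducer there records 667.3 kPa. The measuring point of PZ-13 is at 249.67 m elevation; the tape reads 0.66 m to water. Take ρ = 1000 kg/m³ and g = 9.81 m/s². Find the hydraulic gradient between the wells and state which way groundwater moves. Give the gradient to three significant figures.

Pressure head at PZ-7: ψ = P/(ρg) = 667.3×1000 / (1000 × 9.81) = 68.02 m.
Total head at PZ-7: h = z + ψ = 188.80 + 68.02 = 256.82 m.
Total head at PZ-13: h = 249.67 − 0.66 = 249.01 m.
Head difference: h(PZ-7) − h(PZ-13) = 256.82 − 249.01 = 7.81 m.
Hydraulic gradient: i = |Δh| / L = 7.81 / 2207 = 0.00354.
Flow is from higher to lower head: from PZ-7 toward PZ-13, i.e. toward the north-east.

i ≈ 0.00354; groundwater flows toward the north-east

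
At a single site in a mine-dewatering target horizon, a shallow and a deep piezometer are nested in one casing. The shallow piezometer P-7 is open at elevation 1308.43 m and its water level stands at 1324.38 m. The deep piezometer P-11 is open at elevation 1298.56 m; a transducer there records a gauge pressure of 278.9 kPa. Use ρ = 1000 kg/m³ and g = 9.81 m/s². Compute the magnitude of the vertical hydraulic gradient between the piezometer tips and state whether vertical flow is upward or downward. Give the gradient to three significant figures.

Total head at P-7: h = 1324.38 m (water level in the standpipe).
Pressure head at P-11: ψ = P/(ρg) = 278.9×1000 / (1000 × 9.81) = 28.43 m.
Total head at P-11: h = z + ψ = 1298.56 + 28.43 = 1326.99 m.
Δh = h(P-7) − h(P-11) = 1324.38 − 1326.99 = -2.61 m.
Vertical separation Δz = 1308.43 − 1298.56 = 9.87 m.
|i_v| = |Δh| / Δz = 2.61 / 9.87 = 0.264.
Head is higher in the deep piezometer, so vertical flow is upward (discharge condition).

|i_v| ≈ 0.264; vertical flow is upward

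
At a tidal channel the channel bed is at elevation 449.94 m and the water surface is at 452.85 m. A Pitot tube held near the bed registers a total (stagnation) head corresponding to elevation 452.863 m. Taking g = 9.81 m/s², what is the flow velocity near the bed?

Near the bed, under hydrostatic conditions, the piezometric head (z + ψ) equals the free-surface elevation, 452.85 m.
Velocity head = total − piezometric = 452.863 − 452.85 = 0.013 m.
v = √(2g·h_v) = √(2 × 9.81 × 0.013) = 0.505 m/s.

v ≈ 0.505 m/s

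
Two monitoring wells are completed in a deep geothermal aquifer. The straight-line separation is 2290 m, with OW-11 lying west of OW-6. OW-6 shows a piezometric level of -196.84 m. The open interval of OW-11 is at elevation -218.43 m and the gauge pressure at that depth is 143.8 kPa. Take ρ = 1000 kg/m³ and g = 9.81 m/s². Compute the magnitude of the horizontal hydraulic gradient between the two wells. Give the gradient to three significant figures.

i ≈ 0.00303

Total head at OW-6: h = -196.84 m (water level in the piezometer is the total head).
Pressure head at OW-11: ψ = P/(ρg) = 143.8×1000 / (1000 × 9.81) = 14.66 m.
Total head at OW-11: h = z + ψ = -218.43 + 14.66 = -203.77 m.
Head difference: h(OW-6) − h(OW-11) = -196.84 − (-203.77) = 6.93 m.
Hydraulic gradient: i = |Δh| / L = 6.93 / 2290 = 0.00303.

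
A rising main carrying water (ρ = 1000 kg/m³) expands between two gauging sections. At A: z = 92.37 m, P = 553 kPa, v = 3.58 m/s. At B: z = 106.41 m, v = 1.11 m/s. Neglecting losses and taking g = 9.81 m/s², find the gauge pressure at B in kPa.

Pressure head at A: ψ₁ = P₁/(ρg) = 553×1000 / (1000 × 9.81) = 56.37 m.
Velocity heads: v₁²/2g = 3.58²/19.62 = 0.653 m; v₂²/2g = 1.11²/19.62 = 0.063 m.
Total head H = z₁ + ψ₁ + v₁²/2g = 92.37 + 56.37 + 0.653 = 149.39 m.
ψ₂ = H − z₂ − v₂²/2g = 149.39 − 106.41 − 0.063 = 42.92 m.
P₂ = ρgψ₂ = 1000 × 9.81 × 42.92 ≈ 421 kPa.

P₂ ≈ 421 kPa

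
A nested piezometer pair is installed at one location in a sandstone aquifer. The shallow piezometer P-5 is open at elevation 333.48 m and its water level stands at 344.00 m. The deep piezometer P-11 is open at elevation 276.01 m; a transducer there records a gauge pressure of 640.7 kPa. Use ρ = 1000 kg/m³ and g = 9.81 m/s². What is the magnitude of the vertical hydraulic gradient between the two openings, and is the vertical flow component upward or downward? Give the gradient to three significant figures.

|i_v| ≈ 0.0466; vertical flow is downward

Total head at P-5: h = 344.00 m (water level in the standpipe).
Pressure head at P-11: ψ = P/(ρg) = 640.7×1000 / (1000 × 9.81) = 65.31 m.
Total head at P-11: h = z + ψ = 276.01 + 65.31 = 341.32 m.
Δh = h(P-5) − h(P-11) = 344.00 − 341.32 = 2.68 m.
Vertical separation Δz = 333.48 − 276.01 = 57.47 m.
|i_v| = |Δh| / Δz = 2.68 / 57.47 = 0.0466.
Head is higher in the shallow piezometer, so vertical flow is downward (recharge condition).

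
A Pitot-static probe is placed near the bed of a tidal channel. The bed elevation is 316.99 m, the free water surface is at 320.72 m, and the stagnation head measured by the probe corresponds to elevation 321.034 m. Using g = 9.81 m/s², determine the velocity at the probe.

Near the bed, under hydrostatic conditions, the piezometric head (z + ψ) equals the free-surface elevation, 320.72 m.
Velocity head = total − piezometric = 321.034 − 320.72 = 0.314 m.
v = √(2g·h_v) = √(2 × 9.81 × 0.314) = 2.48 m/s.

v ≈ 2.48 m/s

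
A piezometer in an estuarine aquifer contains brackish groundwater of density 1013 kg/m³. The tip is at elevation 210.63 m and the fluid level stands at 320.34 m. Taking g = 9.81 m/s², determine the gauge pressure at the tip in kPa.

Pressure head ψ = h − z = 320.34 − 210.63 = 109.71 m.
P = ρgψ = 1013 × 9.81 × 109.71 = 1090246 Pa ≈ 1090 kPa.

P ≈ 1090 kPa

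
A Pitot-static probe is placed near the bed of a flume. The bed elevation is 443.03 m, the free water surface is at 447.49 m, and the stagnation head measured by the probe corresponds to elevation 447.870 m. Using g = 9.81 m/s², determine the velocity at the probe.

Near the bed, under hydrostatic conditions, the piezometric head (z + ψ) equals the free-surface elevation, 447.49 m.
Velocity head = total − piezometric = 447.870 − 447.49 = 0.380 m.
v = √(2g·h_v) = √(2 × 9.81 × 0.380) = 2.73 m/s.

v ≈ 2.73 m/s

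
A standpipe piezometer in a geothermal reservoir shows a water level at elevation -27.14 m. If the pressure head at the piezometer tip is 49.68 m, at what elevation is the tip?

z ≈ -76.82 m

z = h − ψ = -27.14 − 49.68 = -76.82 m.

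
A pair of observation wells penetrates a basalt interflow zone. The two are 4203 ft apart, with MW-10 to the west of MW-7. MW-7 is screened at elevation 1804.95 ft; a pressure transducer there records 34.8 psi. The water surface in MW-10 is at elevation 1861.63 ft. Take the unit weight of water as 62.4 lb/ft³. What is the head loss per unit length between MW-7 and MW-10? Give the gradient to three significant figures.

Pressure head at MW-7: ψ = 144·P/γ = 144 × 34.8 / 62.4 = 80.31 ft.
Total head at MW-7: h = z + ψ = 1804.95 + 80.31 = 1885.26 ft.
Total head at MW-10: h = 1861.63 ft (water level in the piezometer is the total head).
Head difference: h(MW-7) − h(MW-10) = 1885.26 − 1861.63 = 23.63 ft.
Hydraulic gradient: i = |Δh| / L = 23.63 / 4203 = 0.00562.

i ≈ 0.00562 ft/ft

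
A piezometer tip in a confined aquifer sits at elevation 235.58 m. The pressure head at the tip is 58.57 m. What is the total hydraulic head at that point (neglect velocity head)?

h = z + ψ = 235.58 + 58.57 = 294.15 m.

h ≈ 294.15 m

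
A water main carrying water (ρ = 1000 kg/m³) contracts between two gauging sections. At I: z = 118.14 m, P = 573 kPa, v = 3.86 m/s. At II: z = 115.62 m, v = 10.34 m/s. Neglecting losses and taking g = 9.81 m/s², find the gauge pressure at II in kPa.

Pressure head at I: ψ₁ = P₁/(ρg) = 573×1000 / (1000 × 9.81) = 58.41 m.
Velocity heads: v₁²/2g = 3.86²/19.62 = 0.759 m; v₂²/2g = 10.34²/19.62 = 5.449 m.
Total head H = z₁ + ψ₁ + v₁²/2g = 118.14 + 58.41 + 0.759 = 177.31 m.
ψ₂ = H − z₂ − v₂²/2g = 177.31 − 115.62 − 5.449 = 56.24 m.
P₂ = ρgψ₂ = 1000 × 9.81 × 56.24 ≈ 552 kPa.

P₂ ≈ 552 kPa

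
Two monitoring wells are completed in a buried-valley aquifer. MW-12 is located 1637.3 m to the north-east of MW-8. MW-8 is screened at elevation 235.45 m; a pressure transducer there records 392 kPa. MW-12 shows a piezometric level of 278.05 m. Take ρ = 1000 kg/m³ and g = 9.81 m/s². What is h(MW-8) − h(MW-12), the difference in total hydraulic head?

Pressure head at MW-8: ψ = P/(ρg) = 392×1000 / (1000 × 9.81) = 39.96 m.
Total head at MW-8: h = z + ψ = 235.45 + 39.96 = 275.41 m.
Total head at MW-12: h = 278.05 m (water level in the piezometer is the total head).
Head difference: h(MW-8) − h(MW-12) = 275.41 − 278.05 = -2.64 m.

Δh ≈ -2.64 m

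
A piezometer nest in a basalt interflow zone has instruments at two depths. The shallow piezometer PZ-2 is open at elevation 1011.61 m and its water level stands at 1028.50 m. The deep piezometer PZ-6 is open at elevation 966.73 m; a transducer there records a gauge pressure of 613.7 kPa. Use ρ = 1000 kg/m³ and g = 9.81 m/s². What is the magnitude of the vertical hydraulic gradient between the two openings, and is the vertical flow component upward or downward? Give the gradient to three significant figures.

Total head at PZ-2: h = 1028.50 m (water level in the standpipe).
Pressure head at PZ-6: ψ = P/(ρg) = 613.7×1000 / (1000 × 9.81) = 62.56 m.
Total head at PZ-6: h = z + ψ = 966.73 + 62.56 = 1029.29 m.
Δh = h(PZ-2) − h(PZ-6) = 1028.50 − 1029.29 = -0.79 m.
Vertical separation Δz = 1011.61 − 966.73 = 44.88 m.
|i_v| = |Δh| / Δz = 0.79 / 44.88 = 0.0176.
Head is higher in the deep piezometer, so vertical flow is upward (discharge condition).

|i_v| ≈ 0.0176; vertical flow is upward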